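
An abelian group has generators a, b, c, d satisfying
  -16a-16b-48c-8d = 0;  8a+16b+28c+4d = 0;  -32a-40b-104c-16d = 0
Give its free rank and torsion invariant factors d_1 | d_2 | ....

rank_ℚ(R)=3; free=4−3=1
SNF(R) diag = [4, 8, 8] → torsion [4, 8, 8]

Answer: M ≅ ℤ^1 ⊕ ℤ/4 ⊕ ℤ/8 ⊕ ℤ/8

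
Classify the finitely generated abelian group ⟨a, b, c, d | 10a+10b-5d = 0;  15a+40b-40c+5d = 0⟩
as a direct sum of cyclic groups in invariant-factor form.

rank_ℚ(R)=2; free=4−2=2
SNF(R) diag = [5, 5] → torsion [5, 5]

Answer: M ≅ ℤ^2 ⊕ ℤ/5 ⊕ ℤ/5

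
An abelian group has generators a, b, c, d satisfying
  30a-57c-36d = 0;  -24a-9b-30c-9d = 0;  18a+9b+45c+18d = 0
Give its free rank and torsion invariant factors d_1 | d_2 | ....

rank_ℚ(R)=3; free=4−3=1
SNF(R) diag = [3, 9, 9] → torsion [3, 9, 9]

Answer: M ≅ ℤ^1 ⊕ ℤ/3 ⊕ ℤ/9 ⊕ ℤ/9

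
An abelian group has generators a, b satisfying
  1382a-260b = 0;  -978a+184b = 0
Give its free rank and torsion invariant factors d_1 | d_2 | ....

rank_ℚ(R)=2; free=2−2=0
SNF(R) diag = [2, 4] → torsion [2, 4]

Answer: M ≅ ℤ/2 ⊕ ℤ/4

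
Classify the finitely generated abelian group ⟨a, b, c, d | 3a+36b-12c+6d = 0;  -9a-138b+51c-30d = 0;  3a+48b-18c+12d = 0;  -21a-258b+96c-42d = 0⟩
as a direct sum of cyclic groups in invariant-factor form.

rank_ℚ(R)=4; free=4−4=0
SNF(R) diag = [3, 3, 6, 18] → torsion [3, 3, 6, 18]

Answer: M ≅ ℤ/3 ⊕ ℤ/3 ⊕ ℤ/6 ⊕ ℤ/18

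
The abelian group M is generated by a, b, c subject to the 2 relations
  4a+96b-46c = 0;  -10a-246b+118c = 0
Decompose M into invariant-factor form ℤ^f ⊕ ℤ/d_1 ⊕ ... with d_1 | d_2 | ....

rank_ℚ(R)=2; free=3−2=1
SNF(R) diag = [2, 6] → torsion [2, 6]

Answer: M ≅ ℤ^1 ⊕ ℤ/2 ⊕ ℤ/6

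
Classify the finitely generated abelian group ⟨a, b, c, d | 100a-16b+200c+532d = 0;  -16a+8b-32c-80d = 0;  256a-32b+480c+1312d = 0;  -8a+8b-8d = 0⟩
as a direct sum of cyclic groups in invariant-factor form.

Answer: M ≅ ℤ/4 ⊕ ℤ/8 ⊕ ℤ/16 ⊕ ℤ/32

Derivation:
rank_ℚ(R)=4; free=4−4=0
SNF(R) diag = [4, 8, 16, 32] → torsion [4, 8, 16, 32]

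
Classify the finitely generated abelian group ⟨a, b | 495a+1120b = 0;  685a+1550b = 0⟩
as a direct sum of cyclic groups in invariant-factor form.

rank_ℚ(R)=2; free=2−2=0
SNF(R) diag = [5, 10] → torsion [5, 10]

Answer: M ≅ ℤ/5 ⊕ ℤ/10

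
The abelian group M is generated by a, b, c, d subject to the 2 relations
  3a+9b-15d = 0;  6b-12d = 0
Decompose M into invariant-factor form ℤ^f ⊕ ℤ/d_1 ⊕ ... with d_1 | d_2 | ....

rank_ℚ(R)=2; free=4−2=2
SNF(R) diag = [3, 6] → torsion [3, 6]

Answer: M ≅ ℤ^2 ⊕ ℤ/3 ⊕ ℤ/6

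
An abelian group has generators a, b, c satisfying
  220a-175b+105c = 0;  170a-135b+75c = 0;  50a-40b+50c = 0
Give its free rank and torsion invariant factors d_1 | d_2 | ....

rank_ℚ(R)=3; free=3−3=0
SNF(R) diag = [5, 10, 20] → torsion [5, 10, 20]

Answer: M ≅ ℤ/5 ⊕ ℤ/10 ⊕ ℤ/20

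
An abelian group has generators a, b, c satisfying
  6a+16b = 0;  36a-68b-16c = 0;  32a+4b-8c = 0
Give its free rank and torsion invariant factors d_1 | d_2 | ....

rank_ℚ(R)=3; free=3−3=0
SNF(R) diag = [2, 4, 8] → torsion [2, 4, 8]

Answer: M ≅ ℤ/2 ⊕ ℤ/4 ⊕ ℤ/8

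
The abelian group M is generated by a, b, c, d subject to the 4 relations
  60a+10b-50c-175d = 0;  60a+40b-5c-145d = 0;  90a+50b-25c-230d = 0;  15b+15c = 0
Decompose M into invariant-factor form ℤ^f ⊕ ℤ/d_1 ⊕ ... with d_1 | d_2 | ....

rank_ℚ(R)=4; free=4−4=0
SNF(R) diag = [5, 15, 15, 30] → torsion [5, 15, 15, 30]

Answer: M ≅ ℤ/5 ⊕ ℤ/15 ⊕ ℤ/15 ⊕ ℤ/30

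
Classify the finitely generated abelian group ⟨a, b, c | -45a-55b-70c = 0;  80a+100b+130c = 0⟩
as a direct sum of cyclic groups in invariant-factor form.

rank_ℚ(R)=2; free=3−2=1
SNF(R) diag = [5, 10] → torsion [5, 10]

Answer: M ≅ ℤ^1 ⊕ ℤ/5 ⊕ ℤ/10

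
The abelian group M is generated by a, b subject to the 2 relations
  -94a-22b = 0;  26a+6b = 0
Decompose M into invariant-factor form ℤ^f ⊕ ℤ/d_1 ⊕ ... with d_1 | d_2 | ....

rank_ℚ(R)=2; free=2−2=0
SNF(R) diag = [2, 4] → torsion [2, 4]

Answer: M ≅ ℤ/2 ⊕ ℤ/4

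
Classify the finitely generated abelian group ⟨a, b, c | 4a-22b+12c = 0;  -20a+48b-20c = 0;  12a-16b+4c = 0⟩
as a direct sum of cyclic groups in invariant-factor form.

Answer: M ≅ ℤ/2 ⊕ ℤ/4 ⊕ ℤ/8

Derivation:
rank_ℚ(R)=3; free=3−3=0
SNF(R) diag = [2, 4, 8] → torsion [2, 4, 8]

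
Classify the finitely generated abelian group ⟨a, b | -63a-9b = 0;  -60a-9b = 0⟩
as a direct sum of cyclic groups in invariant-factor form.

rank_ℚ(R)=2; free=2−2=0
SNF(R) diag = [3, 9] → torsion [3, 9]

Answer: M ≅ ℤ/3 ⊕ ℤ/9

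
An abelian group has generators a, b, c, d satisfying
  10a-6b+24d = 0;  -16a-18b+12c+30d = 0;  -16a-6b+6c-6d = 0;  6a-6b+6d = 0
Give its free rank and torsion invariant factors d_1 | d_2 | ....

rank_ℚ(R)=4; free=4−4=0
SNF(R) diag = [2, 6, 6, 18] → torsion [2, 6, 6, 18]

Answer: M ≅ ℤ/2 ⊕ ℤ/6 ⊕ ℤ/6 ⊕ ℤ/18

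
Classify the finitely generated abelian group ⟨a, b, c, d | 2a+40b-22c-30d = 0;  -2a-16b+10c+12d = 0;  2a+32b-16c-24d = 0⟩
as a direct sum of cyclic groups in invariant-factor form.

rank_ℚ(R)=3; free=4−3=1
SNF(R) diag = [2, 2, 6] → torsion [2, 2, 6]

Answer: M ≅ ℤ^1 ⊕ ℤ/2 ⊕ ℤ/2 ⊕ ℤ/6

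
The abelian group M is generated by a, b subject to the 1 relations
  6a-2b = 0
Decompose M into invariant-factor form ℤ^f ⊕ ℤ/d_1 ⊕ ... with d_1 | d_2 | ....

Answer: M ≅ ℤ^1 ⊕ ℤ/2

Derivation:
rank_ℚ(R)=1; free=2−1=1
SNF(R) diag = [2] → torsion [2]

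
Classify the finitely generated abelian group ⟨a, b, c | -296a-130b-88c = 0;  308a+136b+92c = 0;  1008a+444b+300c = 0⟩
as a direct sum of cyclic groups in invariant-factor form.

Answer: M ≅ ℤ/2 ⊕ ℤ/4 ⊕ ℤ/12

Derivation:
rank_ℚ(R)=3; free=3−3=0
SNF(R) diag = [2, 4, 12] → torsion [2, 4, 12]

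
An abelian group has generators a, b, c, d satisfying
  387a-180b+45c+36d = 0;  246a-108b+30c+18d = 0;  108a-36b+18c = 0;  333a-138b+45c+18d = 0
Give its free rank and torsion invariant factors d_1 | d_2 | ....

Answer: M ≅ ℤ/3 ⊕ ℤ/6 ⊕ ℤ/18 ⊕ ℤ/18

Derivation:
rank_ℚ(R)=4; free=4−4=0
SNF(R) diag = [3, 6, 18, 18] → torsion [3, 6, 18, 18]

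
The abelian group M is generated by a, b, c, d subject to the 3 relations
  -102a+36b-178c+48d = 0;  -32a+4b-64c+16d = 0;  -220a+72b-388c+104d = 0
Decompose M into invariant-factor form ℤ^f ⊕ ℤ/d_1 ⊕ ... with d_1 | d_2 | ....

Answer: M ≅ ℤ^1 ⊕ ℤ/2 ⊕ ℤ/4 ⊕ ℤ/8

Derivation:
rank_ℚ(R)=3; free=4−3=1
SNF(R) diag = [2, 4, 8] → torsion [2, 4, 8]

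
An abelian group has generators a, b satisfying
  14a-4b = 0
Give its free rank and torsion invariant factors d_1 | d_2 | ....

rank_ℚ(R)=1; free=2−1=1
SNF(R) diag = [2] → torsion [2]

Answer: M ≅ ℤ^1 ⊕ ℤ/2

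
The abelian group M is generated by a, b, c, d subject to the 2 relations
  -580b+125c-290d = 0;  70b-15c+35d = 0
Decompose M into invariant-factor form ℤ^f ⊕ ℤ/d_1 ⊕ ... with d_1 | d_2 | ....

Answer: M ≅ ℤ^2 ⊕ ℤ/5 ⊕ ℤ/5

Derivation:
rank_ℚ(R)=2; free=4−2=2
SNF(R) diag = [5, 5] → torsion [5, 5]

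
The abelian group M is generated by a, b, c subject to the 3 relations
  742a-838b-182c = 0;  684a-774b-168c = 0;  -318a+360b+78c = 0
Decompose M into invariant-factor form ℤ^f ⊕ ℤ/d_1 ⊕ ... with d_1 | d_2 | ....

Answer: M ≅ ℤ/2 ⊕ ℤ/6 ⊕ ℤ/12

Derivation:
rank_ℚ(R)=3; free=3−3=0
SNF(R) diag = [2, 6, 12] → torsion [2, 6, 12]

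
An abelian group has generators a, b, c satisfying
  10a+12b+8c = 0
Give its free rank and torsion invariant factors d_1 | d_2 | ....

Answer: M ≅ ℤ^2 ⊕ ℤ/2

Derivation:
rank_ℚ(R)=1; free=3−1=2
SNF(R) diag = [2] → torsion [2]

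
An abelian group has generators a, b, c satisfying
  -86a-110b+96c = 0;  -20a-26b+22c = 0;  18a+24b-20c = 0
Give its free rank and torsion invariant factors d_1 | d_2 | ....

Answer: M ≅ ℤ/2 ⊕ ℤ/2 ⊕ ℤ/6

Derivation:
rank_ℚ(R)=3; free=3−3=0
SNF(R) diag = [2, 2, 6] → torsion [2, 2, 6]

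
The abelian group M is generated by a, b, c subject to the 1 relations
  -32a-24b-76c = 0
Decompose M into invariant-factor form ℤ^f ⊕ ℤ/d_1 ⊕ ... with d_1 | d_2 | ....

Answer: M ≅ ℤ^2 ⊕ ℤ/4

Derivation:
rank_ℚ(R)=1; free=3−1=2
SNF(R) diag = [4] → torsion [4]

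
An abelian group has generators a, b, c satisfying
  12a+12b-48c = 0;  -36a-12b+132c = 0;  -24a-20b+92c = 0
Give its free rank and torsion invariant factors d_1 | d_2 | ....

rank_ℚ(R)=3; free=3−3=0
SNF(R) diag = [4, 12, 12] → torsion [4, 12, 12]

Answer: M ≅ ℤ/4 ⊕ ℤ/12 ⊕ ℤ/12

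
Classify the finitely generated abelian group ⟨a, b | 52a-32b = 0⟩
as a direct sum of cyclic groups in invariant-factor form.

rank_ℚ(R)=1; free=2−1=1
SNF(R) diag = [4] → torsion [4]

Answer: M ≅ ℤ^1 ⊕ ℤ/4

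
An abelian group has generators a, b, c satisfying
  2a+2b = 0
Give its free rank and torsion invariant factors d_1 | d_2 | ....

Answer: M ≅ ℤ^2 ⊕ ℤ/2

Derivation:
rank_ℚ(R)=1; free=3−1=2
SNF(R) diag = [2] → torsion [2]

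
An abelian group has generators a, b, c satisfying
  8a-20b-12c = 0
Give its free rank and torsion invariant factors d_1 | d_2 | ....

rank_ℚ(R)=1; free=3−1=2
SNF(R) diag = [4] → torsion [4]

Answer: M ≅ ℤ^2 ⊕ ℤ/4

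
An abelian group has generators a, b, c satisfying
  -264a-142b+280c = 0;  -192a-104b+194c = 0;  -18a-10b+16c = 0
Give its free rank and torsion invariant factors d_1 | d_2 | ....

Answer: M ≅ ℤ/2 ⊕ ℤ/6 ⊕ ℤ/18

Derivation:
rank_ℚ(R)=3; free=3−3=0
SNF(R) diag = [2, 6, 18] → torsion [2, 6, 18]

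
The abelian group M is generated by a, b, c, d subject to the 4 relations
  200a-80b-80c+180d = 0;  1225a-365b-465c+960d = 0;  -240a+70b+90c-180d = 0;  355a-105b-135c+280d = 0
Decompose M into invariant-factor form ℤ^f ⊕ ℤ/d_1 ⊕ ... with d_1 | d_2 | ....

rank_ℚ(R)=4; free=4−4=0
SNF(R) diag = [5, 10, 10, 20] → torsion [5, 10, 10, 20]

Answer: M ≅ ℤ/5 ⊕ ℤ/10 ⊕ ℤ/10 ⊕ ℤ/20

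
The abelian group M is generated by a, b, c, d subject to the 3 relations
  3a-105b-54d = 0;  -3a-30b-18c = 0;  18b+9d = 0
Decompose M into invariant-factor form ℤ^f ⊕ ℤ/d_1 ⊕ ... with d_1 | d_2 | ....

Answer: M ≅ ℤ^1 ⊕ ℤ/3 ⊕ ℤ/9 ⊕ ℤ/9

Derivation:
rank_ℚ(R)=3; free=4−3=1
SNF(R) diag = [3, 9, 9] → torsion [3, 9, 9]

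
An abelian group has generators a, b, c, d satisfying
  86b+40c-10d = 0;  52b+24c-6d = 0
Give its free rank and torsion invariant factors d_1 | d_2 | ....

Answer: M ≅ ℤ^2 ⊕ ℤ/2 ⊕ ℤ/2

Derivation:
rank_ℚ(R)=2; free=4−2=2
SNF(R) diag = [2, 2] → torsion [2, 2]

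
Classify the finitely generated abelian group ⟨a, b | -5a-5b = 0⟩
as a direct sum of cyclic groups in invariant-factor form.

Answer: M ≅ ℤ^1 ⊕ ℤ/5

Derivation:
rank_ℚ(R)=1; free=2−1=1
SNF(R) diag = [5] → torsion [5]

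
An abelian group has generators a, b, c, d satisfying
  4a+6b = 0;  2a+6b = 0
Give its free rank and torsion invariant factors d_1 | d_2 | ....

Answer: M ≅ ℤ^2 ⊕ ℤ/2 ⊕ ℤ/6

Derivation:
rank_ℚ(R)=2; free=4−2=2
SNF(R) diag = [2, 6] → torsion [2, 6]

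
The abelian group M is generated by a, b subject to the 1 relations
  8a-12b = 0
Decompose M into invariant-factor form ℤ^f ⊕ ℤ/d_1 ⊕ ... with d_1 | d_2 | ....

rank_ℚ(R)=1; free=2−1=1
SNF(R) diag = [4] → torsion [4]

Answer: M ≅ ℤ^1 ⊕ ℤ/4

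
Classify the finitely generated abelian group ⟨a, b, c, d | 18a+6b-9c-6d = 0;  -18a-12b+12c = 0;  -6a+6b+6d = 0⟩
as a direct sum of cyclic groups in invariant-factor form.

rank_ℚ(R)=3; free=4−3=1
SNF(R) diag = [3, 6, 6] → torsion [3, 6, 6]

Answer: M ≅ ℤ^1 ⊕ ℤ/3 ⊕ ℤ/6 ⊕ ℤ/6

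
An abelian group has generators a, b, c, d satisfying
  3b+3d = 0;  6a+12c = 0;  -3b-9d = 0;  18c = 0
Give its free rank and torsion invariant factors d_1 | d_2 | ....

Answer: M ≅ ℤ/3 ⊕ ℤ/6 ⊕ ℤ/6 ⊕ ℤ/18

Derivation:
rank_ℚ(R)=4; free=4−4=0
SNF(R) diag = [3, 6, 6, 18] → torsion [3, 6, 6, 18]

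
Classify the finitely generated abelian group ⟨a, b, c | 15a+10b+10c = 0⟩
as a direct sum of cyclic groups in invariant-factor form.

Answer: M ≅ ℤ^2 ⊕ ℤ/5

Derivation:
rank_ℚ(R)=1; free=3−1=2
SNF(R) diag = [5] → torsion [5]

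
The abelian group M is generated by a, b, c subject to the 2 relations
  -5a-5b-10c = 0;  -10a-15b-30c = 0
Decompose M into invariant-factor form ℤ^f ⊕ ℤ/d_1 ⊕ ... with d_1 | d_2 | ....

rank_ℚ(R)=2; free=3−2=1
SNF(R) diag = [5, 5] → torsion [5, 5]

Answer: M ≅ ℤ^1 ⊕ ℤ/5 ⊕ ℤ/5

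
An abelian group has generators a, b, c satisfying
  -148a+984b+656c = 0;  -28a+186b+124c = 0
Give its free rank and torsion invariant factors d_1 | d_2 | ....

Answer: M ≅ ℤ^1 ⊕ ℤ/2 ⊕ ℤ/4

Derivation:
rank_ℚ(R)=2; free=3−2=1
SNF(R) diag = [2, 4] → torsion [2, 4]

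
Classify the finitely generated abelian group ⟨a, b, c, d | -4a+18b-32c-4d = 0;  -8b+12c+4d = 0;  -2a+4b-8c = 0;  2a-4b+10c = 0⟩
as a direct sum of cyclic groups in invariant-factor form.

rank_ℚ(R)=4; free=4−4=0
SNF(R) diag = [2, 2, 2, 4] → torsion [2, 2, 2, 4]

Answer: M ≅ ℤ/2 ⊕ ℤ/2 ⊕ ℤ/2 ⊕ ℤ/4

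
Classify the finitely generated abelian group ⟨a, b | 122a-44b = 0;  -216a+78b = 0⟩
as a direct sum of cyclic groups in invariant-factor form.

rank_ℚ(R)=2; free=2−2=0
SNF(R) diag = [2, 6] → torsion [2, 6]

Answer: M ≅ ℤ/2 ⊕ ℤ/6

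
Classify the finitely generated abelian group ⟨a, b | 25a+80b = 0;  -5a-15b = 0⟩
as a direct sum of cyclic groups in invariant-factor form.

rank_ℚ(R)=2; free=2−2=0
SNF(R) diag = [5, 5] → torsion [5, 5]

Answer: M ≅ ℤ/5 ⊕ ℤ/5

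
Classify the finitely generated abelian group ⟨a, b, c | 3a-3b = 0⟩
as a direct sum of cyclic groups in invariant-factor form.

rank_ℚ(R)=1; free=3−1=2
SNF(R) diag = [3] → torsion [3]

Answer: M ≅ ℤ^2 ⊕ ℤ/3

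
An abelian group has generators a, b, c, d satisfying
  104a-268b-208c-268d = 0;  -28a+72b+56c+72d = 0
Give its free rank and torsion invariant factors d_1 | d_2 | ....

rank_ℚ(R)=2; free=4−2=2
SNF(R) diag = [4, 4] → torsion [4, 4]

Answer: M ≅ ℤ^2 ⊕ ℤ/4 ⊕ ℤ/4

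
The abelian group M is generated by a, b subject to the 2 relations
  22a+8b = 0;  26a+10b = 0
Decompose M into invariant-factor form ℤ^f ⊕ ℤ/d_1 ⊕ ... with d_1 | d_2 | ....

rank_ℚ(R)=2; free=2−2=0
SNF(R) diag = [2, 6] → torsion [2, 6]

Answer: M ≅ ℤ/2 ⊕ ℤ/6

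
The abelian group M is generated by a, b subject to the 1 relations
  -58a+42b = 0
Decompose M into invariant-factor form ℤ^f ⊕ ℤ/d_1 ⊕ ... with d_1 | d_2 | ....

Answer: M ≅ ℤ^1 ⊕ ℤ/2

Derivation:
rank_ℚ(R)=1; free=2−1=1
SNF(R) diag = [2] → torsion [2]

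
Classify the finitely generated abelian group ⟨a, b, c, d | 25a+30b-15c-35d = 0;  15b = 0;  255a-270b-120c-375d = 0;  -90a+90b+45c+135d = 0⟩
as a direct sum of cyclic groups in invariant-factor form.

rank_ℚ(R)=4; free=4−4=0
SNF(R) diag = [5, 15, 15, 45] → torsion [5, 15, 15, 45]

Answer: M ≅ ℤ/5 ⊕ ℤ/15 ⊕ ℤ/15 ⊕ ℤ/45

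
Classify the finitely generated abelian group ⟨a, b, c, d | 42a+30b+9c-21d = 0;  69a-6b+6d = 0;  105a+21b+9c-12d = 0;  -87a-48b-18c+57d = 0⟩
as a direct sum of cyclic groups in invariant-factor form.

rank_ℚ(R)=4; free=4−4=0
SNF(R) diag = [3, 9, 27, 81] → torsion [3, 9, 27, 81]

Answer: M ≅ ℤ/3 ⊕ ℤ/9 ⊕ ℤ/27 ⊕ ℤ/81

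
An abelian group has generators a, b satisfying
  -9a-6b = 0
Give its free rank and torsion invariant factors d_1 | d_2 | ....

rank_ℚ(R)=1; free=2−1=1
SNF(R) diag = [3] → torsion [3]

Answer: M ≅ ℤ^1 ⊕ ℤ/3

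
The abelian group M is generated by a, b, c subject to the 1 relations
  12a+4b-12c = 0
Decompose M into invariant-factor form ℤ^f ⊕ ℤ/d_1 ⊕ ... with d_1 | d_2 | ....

rank_ℚ(R)=1; free=3−1=2
SNF(R) diag = [4] → torsion [4]

Answer: M ≅ ℤ^2 ⊕ ℤ/4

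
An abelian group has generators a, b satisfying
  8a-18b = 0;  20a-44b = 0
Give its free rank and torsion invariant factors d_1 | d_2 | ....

rank_ℚ(R)=2; free=2−2=0
SNF(R) diag = [2, 4] → torsion [2, 4]

Answer: M ≅ ℤ/2 ⊕ ℤ/4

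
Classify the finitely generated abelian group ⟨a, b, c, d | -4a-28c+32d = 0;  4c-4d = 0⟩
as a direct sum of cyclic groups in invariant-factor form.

Answer: M ≅ ℤ^2 ⊕ ℤ/4 ⊕ ℤ/4

Derivation:
rank_ℚ(R)=2; free=4−2=2
SNF(R) diag = [4, 4] → torsion [4, 4]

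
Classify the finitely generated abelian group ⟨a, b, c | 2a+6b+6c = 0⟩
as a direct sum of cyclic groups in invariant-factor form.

Answer: M ≅ ℤ^2 ⊕ ℤ/2

Derivation:
rank_ℚ(R)=1; free=3−1=2
SNF(R) diag = [2] → torsion [2]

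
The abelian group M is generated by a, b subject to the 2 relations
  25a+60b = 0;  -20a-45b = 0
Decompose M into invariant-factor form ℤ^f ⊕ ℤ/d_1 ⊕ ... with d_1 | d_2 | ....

rank_ℚ(R)=2; free=2−2=0
SNF(R) diag = [5, 15] → torsion [5, 15]

Answer: M ≅ ℤ/5 ⊕ ℤ/15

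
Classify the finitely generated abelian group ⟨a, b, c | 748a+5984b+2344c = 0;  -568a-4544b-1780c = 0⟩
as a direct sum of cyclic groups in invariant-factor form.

rank_ℚ(R)=2; free=3−2=1
SNF(R) diag = [4, 12] → torsion [4, 12]

Answer: M ≅ ℤ^1 ⊕ ℤ/4 ⊕ ℤ/12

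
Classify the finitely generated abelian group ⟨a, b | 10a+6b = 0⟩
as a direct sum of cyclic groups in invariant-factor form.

Answer: M ≅ ℤ^1 ⊕ ℤ/2

Derivation:
rank_ℚ(R)=1; free=2−1=1
SNF(R) diag = [2] → torsion [2]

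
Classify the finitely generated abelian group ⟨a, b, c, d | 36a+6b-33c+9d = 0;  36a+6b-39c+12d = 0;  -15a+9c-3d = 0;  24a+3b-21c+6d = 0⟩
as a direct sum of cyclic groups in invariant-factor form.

Answer: M ≅ ℤ/3 ⊕ ℤ/3 ⊕ ℤ/3 ⊕ ℤ/3

Derivation:
rank_ℚ(R)=4; free=4−4=0
SNF(R) diag = [3, 3, 3, 3] → torsion [3, 3, 3, 3]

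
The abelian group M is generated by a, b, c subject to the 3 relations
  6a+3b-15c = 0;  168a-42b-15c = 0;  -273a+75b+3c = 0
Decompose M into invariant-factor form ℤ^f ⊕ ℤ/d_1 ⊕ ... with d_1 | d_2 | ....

Answer: M ≅ ℤ/3 ⊕ ℤ/9 ⊕ ℤ/9

Derivation:
rank_ℚ(R)=3; free=3−3=0
SNF(R) diag = [3, 9, 9] → torsion [3, 9, 9]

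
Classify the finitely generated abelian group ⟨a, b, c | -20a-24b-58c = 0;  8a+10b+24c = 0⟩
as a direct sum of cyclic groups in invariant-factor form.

rank_ℚ(R)=2; free=3−2=1
SNF(R) diag = [2, 2] → torsion [2, 2]

Answer: M ≅ ℤ^1 ⊕ ℤ/2 ⊕ ℤ/2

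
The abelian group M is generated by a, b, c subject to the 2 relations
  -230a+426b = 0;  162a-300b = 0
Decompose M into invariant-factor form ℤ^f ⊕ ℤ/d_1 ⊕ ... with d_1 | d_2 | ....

rank_ℚ(R)=2; free=3−2=1
SNF(R) diag = [2, 6] → torsion [2, 6]

Answer: M ≅ ℤ^1 ⊕ ℤ/2 ⊕ ℤ/6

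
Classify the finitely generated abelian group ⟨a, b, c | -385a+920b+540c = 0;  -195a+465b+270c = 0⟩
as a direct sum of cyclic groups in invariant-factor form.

rank_ℚ(R)=2; free=3−2=1
SNF(R) diag = [5, 15] → torsion [5, 15]

Answer: M ≅ ℤ^1 ⊕ ℤ/5 ⊕ ℤ/15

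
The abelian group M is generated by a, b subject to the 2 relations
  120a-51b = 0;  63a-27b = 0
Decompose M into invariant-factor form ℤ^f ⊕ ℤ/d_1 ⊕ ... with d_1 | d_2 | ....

Answer: M ≅ ℤ/3 ⊕ ℤ/9

Derivation:
rank_ℚ(R)=2; free=2−2=0
SNF(R) diag = [3, 9] → torsion [3, 9]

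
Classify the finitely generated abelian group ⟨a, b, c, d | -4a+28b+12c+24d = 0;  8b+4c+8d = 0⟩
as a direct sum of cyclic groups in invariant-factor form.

Answer: M ≅ ℤ^2 ⊕ ℤ/4 ⊕ ℤ/4

Derivation:
rank_ℚ(R)=2; free=4−2=2
SNF(R) diag = [4, 4] → torsion [4, 4]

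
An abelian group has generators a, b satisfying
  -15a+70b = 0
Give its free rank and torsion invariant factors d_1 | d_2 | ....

Answer: M ≅ ℤ^1 ⊕ ℤ/5

Derivation:
rank_ℚ(R)=1; free=2−1=1
SNF(R) diag = [5] → torsion [5]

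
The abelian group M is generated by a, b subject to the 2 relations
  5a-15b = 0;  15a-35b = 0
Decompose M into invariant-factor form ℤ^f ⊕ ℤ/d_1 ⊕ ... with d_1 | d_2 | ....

rank_ℚ(R)=2; free=2−2=0
SNF(R) diag = [5, 10] → torsion [5, 10]

Answer: M ≅ ℤ/5 ⊕ ℤ/10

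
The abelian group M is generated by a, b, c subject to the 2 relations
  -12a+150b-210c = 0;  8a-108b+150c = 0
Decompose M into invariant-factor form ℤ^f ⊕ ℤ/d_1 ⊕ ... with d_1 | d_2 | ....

rank_ℚ(R)=2; free=3−2=1
SNF(R) diag = [2, 6] → torsion [2, 6]

Answer: M ≅ ℤ^1 ⊕ ℤ/2 ⊕ ℤ/6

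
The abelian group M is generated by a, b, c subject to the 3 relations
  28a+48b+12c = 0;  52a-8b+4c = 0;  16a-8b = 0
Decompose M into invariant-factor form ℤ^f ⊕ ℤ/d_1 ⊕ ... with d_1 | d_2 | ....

Answer: M ≅ ℤ/4 ⊕ ℤ/8 ⊕ ℤ/16

Derivation:
rank_ℚ(R)=3; free=3−3=0
SNF(R) diag = [4, 8, 16] → torsion [4, 8, 16]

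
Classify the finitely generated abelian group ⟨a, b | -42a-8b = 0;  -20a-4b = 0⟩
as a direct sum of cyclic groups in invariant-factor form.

Answer: M ≅ ℤ/2 ⊕ ℤ/4

Derivation:
rank_ℚ(R)=2; free=2−2=0
SNF(R) diag = [2, 4] → torsion [2, 4]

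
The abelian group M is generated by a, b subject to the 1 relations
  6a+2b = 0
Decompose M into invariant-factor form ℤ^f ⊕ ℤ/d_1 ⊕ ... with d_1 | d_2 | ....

Answer: M ≅ ℤ^1 ⊕ ℤ/2

Derivation:
rank_ℚ(R)=1; free=2−1=1
SNF(R) diag = [2] → torsion [2]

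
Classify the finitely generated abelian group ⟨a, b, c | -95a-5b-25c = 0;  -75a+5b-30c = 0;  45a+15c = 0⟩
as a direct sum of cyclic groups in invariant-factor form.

Answer: M ≅ ℤ/5 ⊕ ℤ/5 ⊕ ℤ/15

Derivation:
rank_ℚ(R)=3; free=3−3=0
SNF(R) diag = [5, 5, 15] → torsion [5, 5, 15]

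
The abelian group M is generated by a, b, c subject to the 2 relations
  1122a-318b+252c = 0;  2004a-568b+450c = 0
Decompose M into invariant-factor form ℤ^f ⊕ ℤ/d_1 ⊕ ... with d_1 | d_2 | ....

Answer: M ≅ ℤ^1 ⊕ ℤ/2 ⊕ ℤ/6

Derivation:
rank_ℚ(R)=2; free=3−2=1
SNF(R) diag = [2, 6] → torsion [2, 6]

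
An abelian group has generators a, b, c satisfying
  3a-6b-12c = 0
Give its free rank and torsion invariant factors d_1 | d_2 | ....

Answer: M ≅ ℤ^2 ⊕ ℤ/3

Derivation:
rank_ℚ(R)=1; free=3−1=2
SNF(R) diag = [3] → torsion [3]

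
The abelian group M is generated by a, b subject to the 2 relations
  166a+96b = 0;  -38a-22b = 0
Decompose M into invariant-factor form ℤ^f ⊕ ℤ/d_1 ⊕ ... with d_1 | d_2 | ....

rank_ℚ(R)=2; free=2−2=0
SNF(R) diag = [2, 2] → torsion [2, 2]

Answer: M ≅ ℤ/2 ⊕ ℤ/2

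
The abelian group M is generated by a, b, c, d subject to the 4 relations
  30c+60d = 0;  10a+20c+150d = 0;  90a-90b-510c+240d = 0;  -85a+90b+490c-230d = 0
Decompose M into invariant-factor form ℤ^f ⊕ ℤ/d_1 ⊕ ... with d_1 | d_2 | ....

Answer: M ≅ ℤ/5 ⊕ ℤ/10 ⊕ ℤ/30 ⊕ ℤ/90

Derivation:
rank_ℚ(R)=4; free=4−4=0
SNF(R) diag = [5, 10, 30, 90] → torsion [5, 10, 30, 90]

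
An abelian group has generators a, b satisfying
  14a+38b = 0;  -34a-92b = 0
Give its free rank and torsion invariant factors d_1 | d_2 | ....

rank_ℚ(R)=2; free=2−2=0
SNF(R) diag = [2, 2] → torsion [2, 2]

Answer: M ≅ ℤ/2 ⊕ ℤ/2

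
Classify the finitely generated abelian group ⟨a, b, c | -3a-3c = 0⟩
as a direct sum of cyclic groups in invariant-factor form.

rank_ℚ(R)=1; free=3−1=2
SNF(R) diag = [3] → torsion [3]

Answer: M ≅ ℤ^2 ⊕ ℤ/3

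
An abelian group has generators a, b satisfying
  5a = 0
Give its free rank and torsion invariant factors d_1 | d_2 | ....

Answer: M ≅ ℤ^1 ⊕ ℤ/5

Derivation:
rank_ℚ(R)=1; free=2−1=1
SNF(R) diag = [5] → torsion [5]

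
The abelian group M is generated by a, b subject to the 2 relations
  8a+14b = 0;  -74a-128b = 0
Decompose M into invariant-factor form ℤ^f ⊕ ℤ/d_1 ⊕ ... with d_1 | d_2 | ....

Answer: M ≅ ℤ/2 ⊕ ℤ/6

Derivation:
rank_ℚ(R)=2; free=2−2=0
SNF(R) diag = [2, 6] → torsion [2, 6]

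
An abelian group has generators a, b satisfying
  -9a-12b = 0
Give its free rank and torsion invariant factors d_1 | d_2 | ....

rank_ℚ(R)=1; free=2−1=1
SNF(R) diag = [3] → torsion [3]

Answer: M ≅ ℤ^1 ⊕ ℤ/3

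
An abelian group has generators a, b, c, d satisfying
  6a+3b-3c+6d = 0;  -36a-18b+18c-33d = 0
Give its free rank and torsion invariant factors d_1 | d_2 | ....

Answer: M ≅ ℤ^2 ⊕ ℤ/3 ⊕ ℤ/3

Derivation:
rank_ℚ(R)=2; free=4−2=2
SNF(R) diag = [3, 3] → torsion [3, 3]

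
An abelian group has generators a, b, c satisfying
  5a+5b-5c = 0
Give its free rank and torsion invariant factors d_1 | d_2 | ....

rank_ℚ(R)=1; free=3−1=2
SNF(R) diag = [5] → torsion [5]

Answer: M ≅ ℤ^2 ⊕ ℤ/5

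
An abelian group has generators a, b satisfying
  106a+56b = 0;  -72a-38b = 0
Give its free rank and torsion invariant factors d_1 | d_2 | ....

Answer: M ≅ ℤ/2 ⊕ ℤ/2

Derivation:
rank_ℚ(R)=2; free=2−2=0
SNF(R) diag = [2, 2] → torsion [2, 2]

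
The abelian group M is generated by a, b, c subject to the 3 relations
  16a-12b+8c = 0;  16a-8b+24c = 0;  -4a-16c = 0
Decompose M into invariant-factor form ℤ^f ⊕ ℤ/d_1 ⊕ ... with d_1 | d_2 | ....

rank_ℚ(R)=3; free=3−3=0
SNF(R) diag = [4, 4, 8] → torsion [4, 4, 8]

Answer: M ≅ ℤ/4 ⊕ ℤ/4 ⊕ ℤ/8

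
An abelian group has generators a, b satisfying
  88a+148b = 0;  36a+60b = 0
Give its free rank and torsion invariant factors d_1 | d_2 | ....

rank_ℚ(R)=2; free=2−2=0
SNF(R) diag = [4, 12] → torsion [4, 12]

Answer: M ≅ ℤ/4 ⊕ ℤ/12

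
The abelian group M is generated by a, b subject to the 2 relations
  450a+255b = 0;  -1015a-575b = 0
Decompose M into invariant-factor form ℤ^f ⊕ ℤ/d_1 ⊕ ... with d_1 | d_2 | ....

Answer: M ≅ ℤ/5 ⊕ ℤ/15

Derivation:
rank_ℚ(R)=2; free=2−2=0
SNF(R) diag = [5, 15] → torsion [5, 15]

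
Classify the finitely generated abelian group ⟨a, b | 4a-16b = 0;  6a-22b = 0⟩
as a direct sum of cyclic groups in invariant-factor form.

Answer: M ≅ ℤ/2 ⊕ ℤ/4

Derivation:
rank_ℚ(R)=2; free=2−2=0
SNF(R) diag = [2, 4] → torsion [2, 4]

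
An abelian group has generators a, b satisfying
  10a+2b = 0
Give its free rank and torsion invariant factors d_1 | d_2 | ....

Answer: M ≅ ℤ^1 ⊕ ℤ/2

Derivation:
rank_ℚ(R)=1; free=2−1=1
SNF(R) diag = [2] → torsion [2]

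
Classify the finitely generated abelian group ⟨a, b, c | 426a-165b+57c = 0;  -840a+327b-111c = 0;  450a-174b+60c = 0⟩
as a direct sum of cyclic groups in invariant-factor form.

Answer: M ≅ ℤ/3 ⊕ ℤ/6 ⊕ ℤ/18

Derivation:
rank_ℚ(R)=3; free=3−3=0
SNF(R) diag = [3, 6, 18] → torsion [3, 6, 18]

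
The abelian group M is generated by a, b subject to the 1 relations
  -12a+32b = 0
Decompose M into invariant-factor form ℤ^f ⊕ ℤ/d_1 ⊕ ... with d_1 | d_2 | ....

Answer: M ≅ ℤ^1 ⊕ ℤ/4

Derivation:
rank_ℚ(R)=1; free=2−1=1
SNF(R) diag = [4] → torsion [4]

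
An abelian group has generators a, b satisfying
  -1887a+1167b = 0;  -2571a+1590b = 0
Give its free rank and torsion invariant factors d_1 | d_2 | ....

rank_ℚ(R)=2; free=2−2=0
SNF(R) diag = [3, 9] → torsion [3, 9]

Answer: M ≅ ℤ/3 ⊕ ℤ/9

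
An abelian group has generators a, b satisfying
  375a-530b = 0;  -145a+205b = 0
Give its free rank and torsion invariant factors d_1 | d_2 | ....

Answer: M ≅ ℤ/5 ⊕ ℤ/5

Derivation:
rank_ℚ(R)=2; free=2−2=0
SNF(R) diag = [5, 5] → torsion [5, 5]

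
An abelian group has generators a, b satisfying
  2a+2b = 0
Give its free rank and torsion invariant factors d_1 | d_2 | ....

rank_ℚ(R)=1; free=2−1=1
SNF(R) diag = [2] → torsion [2]

Answer: M ≅ ℤ^1 ⊕ ℤ/2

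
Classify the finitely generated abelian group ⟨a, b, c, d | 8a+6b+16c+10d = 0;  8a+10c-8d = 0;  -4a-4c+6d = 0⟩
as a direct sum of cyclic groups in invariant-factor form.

rank_ℚ(R)=3; free=4−3=1
SNF(R) diag = [2, 2, 6] → torsion [2, 2, 6]

Answer: M ≅ ℤ^1 ⊕ ℤ/2 ⊕ ℤ/2 ⊕ ℤ/6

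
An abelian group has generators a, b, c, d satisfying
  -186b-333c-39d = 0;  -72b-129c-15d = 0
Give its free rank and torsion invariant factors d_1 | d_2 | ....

Answer: M ≅ ℤ^2 ⊕ ℤ/3 ⊕ ℤ/6

Derivation:
rank_ℚ(R)=2; free=4−2=2
SNF(R) diag = [3, 6] → torsion [3, 6]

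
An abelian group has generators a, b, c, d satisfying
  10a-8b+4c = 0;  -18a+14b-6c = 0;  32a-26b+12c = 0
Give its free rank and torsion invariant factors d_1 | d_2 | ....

rank_ℚ(R)=3; free=4−3=1
SNF(R) diag = [2, 2, 2] → torsion [2, 2, 2]

Answer: M ≅ ℤ^1 ⊕ ℤ/2 ⊕ ℤ/2 ⊕ ℤ/2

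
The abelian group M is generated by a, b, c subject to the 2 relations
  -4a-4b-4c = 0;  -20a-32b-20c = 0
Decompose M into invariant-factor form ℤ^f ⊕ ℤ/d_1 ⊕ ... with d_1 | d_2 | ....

rank_ℚ(R)=2; free=3−2=1
SNF(R) diag = [4, 12] → torsion [4, 12]

Answer: M ≅ ℤ^1 ⊕ ℤ/4 ⊕ ℤ/12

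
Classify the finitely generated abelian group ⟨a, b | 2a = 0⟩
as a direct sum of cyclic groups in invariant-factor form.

rank_ℚ(R)=1; free=2−1=1
SNF(R) diag = [2] → torsion [2]

Answer: M ≅ ℤ^1 ⊕ ℤ/2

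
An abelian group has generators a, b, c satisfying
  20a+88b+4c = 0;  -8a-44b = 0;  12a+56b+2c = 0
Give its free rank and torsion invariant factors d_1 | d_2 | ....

rank_ℚ(R)=3; free=3−3=0
SNF(R) diag = [2, 4, 4] → torsion [2, 4, 4]

Answer: M ≅ ℤ/2 ⊕ ℤ/4 ⊕ ℤ/4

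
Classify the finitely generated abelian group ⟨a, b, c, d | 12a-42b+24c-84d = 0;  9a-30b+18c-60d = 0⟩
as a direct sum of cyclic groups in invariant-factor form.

Answer: M ≅ ℤ^2 ⊕ ℤ/3 ⊕ ℤ/6

Derivation:
rank_ℚ(R)=2; free=4−2=2
SNF(R) diag = [3, 6] → torsion [3, 6]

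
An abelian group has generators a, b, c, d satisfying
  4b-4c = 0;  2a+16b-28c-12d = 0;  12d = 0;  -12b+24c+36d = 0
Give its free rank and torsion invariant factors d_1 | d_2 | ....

Answer: M ≅ ℤ/2 ⊕ ℤ/4 ⊕ ℤ/12 ⊕ ℤ/12

Derivation:
rank_ℚ(R)=4; free=4−4=0
SNF(R) diag = [2, 4, 12, 12] → torsion [2, 4, 12, 12]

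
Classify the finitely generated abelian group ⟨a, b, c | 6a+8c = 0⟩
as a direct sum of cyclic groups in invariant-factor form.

rank_ℚ(R)=1; free=3−1=2
SNF(R) diag = [2] → torsion [2]

Answer: M ≅ ℤ^2 ⊕ ℤ/2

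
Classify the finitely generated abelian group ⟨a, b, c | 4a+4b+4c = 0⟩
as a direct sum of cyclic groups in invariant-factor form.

rank_ℚ(R)=1; free=3−1=2
SNF(R) diag = [4] → torsion [4]

Answer: M ≅ ℤ^2 ⊕ ℤ/4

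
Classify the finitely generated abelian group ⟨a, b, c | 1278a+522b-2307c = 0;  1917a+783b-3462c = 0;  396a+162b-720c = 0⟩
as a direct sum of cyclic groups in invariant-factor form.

rank_ℚ(R)=3; free=3−3=0
SNF(R) diag = [3, 9, 18] → torsion [3, 9, 18]

Answer: M ≅ ℤ/3 ⊕ ℤ/9 ⊕ ℤ/18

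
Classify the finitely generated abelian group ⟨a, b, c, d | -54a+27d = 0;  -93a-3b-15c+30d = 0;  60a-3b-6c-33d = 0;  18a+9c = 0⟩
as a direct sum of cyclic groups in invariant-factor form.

rank_ℚ(R)=4; free=4−4=0
SNF(R) diag = [3, 9, 9, 27] → torsion [3, 9, 9, 27]

Answer: M ≅ ℤ/3 ⊕ ℤ/9 ⊕ ℤ/9 ⊕ ℤ/27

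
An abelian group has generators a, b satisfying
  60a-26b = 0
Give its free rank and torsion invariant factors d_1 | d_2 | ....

rank_ℚ(R)=1; free=2−1=1
SNF(R) diag = [2] → torsion [2]

Answer: M ≅ ℤ^1 ⊕ ℤ/2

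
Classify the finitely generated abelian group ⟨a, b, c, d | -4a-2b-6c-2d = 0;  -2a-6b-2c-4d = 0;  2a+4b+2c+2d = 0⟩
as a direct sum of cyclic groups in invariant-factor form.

rank_ℚ(R)=3; free=4−3=1
SNF(R) diag = [2, 2, 2] → torsion [2, 2, 2]

Answer: M ≅ ℤ^1 ⊕ ℤ/2 ⊕ ℤ/2 ⊕ ℤ/2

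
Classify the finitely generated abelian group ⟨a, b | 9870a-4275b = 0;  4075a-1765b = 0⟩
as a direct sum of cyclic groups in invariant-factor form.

Answer: M ≅ ℤ/5 ⊕ ℤ/15

Derivation:
rank_ℚ(R)=2; free=2−2=0
SNF(R) diag = [5, 15] → torsion [5, 15]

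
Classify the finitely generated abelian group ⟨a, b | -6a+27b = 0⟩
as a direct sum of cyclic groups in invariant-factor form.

Answer: M ≅ ℤ^1 ⊕ ℤ/3

Derivation:
rank_ℚ(R)=1; free=2−1=1
SNF(R) diag = [3] → torsion [3]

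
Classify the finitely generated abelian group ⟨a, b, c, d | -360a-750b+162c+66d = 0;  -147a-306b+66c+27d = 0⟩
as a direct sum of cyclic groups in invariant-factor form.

rank_ℚ(R)=2; free=4−2=2
SNF(R) diag = [3, 6] → torsion [3, 6]

Answer: M ≅ ℤ^2 ⊕ ℤ/3 ⊕ ℤ/6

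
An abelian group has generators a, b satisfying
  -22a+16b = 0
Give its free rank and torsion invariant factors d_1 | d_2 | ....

rank_ℚ(R)=1; free=2−1=1
SNF(R) diag = [2] → torsion [2]

Answer: M ≅ ℤ^1 ⊕ ℤ/2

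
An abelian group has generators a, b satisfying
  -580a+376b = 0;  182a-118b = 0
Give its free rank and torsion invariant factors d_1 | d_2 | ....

Answer: M ≅ ℤ/2 ⊕ ℤ/4

Derivation:
rank_ℚ(R)=2; free=2−2=0
SNF(R) diag = [2, 4] → torsion [2, 4]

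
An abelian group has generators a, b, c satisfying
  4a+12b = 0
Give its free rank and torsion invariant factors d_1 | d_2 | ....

rank_ℚ(R)=1; free=3−1=2
SNF(R) diag = [4] → torsion [4]

Answer: M ≅ ℤ^2 ⊕ ℤ/4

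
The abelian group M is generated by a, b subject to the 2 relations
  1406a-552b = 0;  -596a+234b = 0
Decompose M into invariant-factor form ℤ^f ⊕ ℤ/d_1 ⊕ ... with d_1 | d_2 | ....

Answer: M ≅ ℤ/2 ⊕ ℤ/6

Derivation:
rank_ℚ(R)=2; free=2−2=0
SNF(R) diag = [2, 6] → torsion [2, 6]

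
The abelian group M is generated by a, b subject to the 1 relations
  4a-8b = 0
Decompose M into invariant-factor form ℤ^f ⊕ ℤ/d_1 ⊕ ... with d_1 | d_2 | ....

rank_ℚ(R)=1; free=2−1=1
SNF(R) diag = [4] → torsion [4]

Answer: M ≅ ℤ^1 ⊕ ℤ/4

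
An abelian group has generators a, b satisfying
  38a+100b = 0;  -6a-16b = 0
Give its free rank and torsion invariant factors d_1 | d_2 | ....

Answer: M ≅ ℤ/2 ⊕ ℤ/4

Derivation:
rank_ℚ(R)=2; free=2−2=0
SNF(R) diag = [2, 4] → torsion [2, 4]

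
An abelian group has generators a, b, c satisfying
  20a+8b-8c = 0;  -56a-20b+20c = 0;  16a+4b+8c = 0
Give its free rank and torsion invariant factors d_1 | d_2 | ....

rank_ℚ(R)=3; free=3−3=0
SNF(R) diag = [4, 12, 12] → torsion [4, 12, 12]

Answer: M ≅ ℤ/4 ⊕ ℤ/12 ⊕ ℤ/12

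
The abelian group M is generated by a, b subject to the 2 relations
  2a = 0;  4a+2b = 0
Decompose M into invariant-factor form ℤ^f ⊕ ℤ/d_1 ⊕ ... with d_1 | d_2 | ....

rank_ℚ(R)=2; free=2−2=0
SNF(R) diag = [2, 2] → torsion [2, 2]

Answer: M ≅ ℤ/2 ⊕ ℤ/2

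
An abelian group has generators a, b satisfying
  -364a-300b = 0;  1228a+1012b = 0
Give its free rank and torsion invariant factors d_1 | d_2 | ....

rank_ℚ(R)=2; free=2−2=0
SNF(R) diag = [4, 8] → torsion [4, 8]

Answer: M ≅ ℤ/4 ⊕ ℤ/8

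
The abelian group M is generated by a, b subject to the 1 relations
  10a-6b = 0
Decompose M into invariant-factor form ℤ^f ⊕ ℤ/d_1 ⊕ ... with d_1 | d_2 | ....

Answer: M ≅ ℤ^1 ⊕ ℤ/2

Derivation:
rank_ℚ(R)=1; free=2−1=1
SNF(R) diag = [2] → torsion [2]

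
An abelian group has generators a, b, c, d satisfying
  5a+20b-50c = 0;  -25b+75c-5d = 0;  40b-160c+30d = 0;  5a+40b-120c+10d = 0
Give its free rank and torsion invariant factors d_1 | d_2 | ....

Answer: M ≅ ℤ/5 ⊕ ℤ/5 ⊕ ℤ/10 ⊕ ℤ/10

Derivation:
rank_ℚ(R)=4; free=4−4=0
SNF(R) diag = [5, 5, 10, 10] → torsion [5, 5, 10, 10]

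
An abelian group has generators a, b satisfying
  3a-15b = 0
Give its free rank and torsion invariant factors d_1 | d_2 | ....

Answer: M ≅ ℤ^1 ⊕ ℤ/3

Derivation:
rank_ℚ(R)=1; free=2−1=1
SNF(R) diag = [3] → torsion [3]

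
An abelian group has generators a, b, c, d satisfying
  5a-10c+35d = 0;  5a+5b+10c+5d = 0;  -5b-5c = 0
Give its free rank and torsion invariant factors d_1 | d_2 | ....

Answer: M ≅ ℤ^1 ⊕ ℤ/5 ⊕ ℤ/5 ⊕ ℤ/15

Derivation:
rank_ℚ(R)=3; free=4−3=1
SNF(R) diag = [5, 5, 15] → torsion [5, 5, 15]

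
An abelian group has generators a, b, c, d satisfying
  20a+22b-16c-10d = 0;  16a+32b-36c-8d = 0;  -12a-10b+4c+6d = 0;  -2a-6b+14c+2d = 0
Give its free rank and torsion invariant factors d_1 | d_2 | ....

Answer: M ≅ ℤ/2 ⊕ ℤ/2 ⊕ ℤ/4 ⊕ ℤ/8

Derivation:
rank_ℚ(R)=4; free=4−4=0
SNF(R) diag = [2, 2, 4, 8] → torsion [2, 2, 4, 8]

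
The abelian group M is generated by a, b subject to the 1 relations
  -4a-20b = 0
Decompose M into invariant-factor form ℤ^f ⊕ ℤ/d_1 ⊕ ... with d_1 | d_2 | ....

rank_ℚ(R)=1; free=2−1=1
SNF(R) diag = [4] → torsion [4]

Answer: M ≅ ℤ^1 ⊕ ℤ/4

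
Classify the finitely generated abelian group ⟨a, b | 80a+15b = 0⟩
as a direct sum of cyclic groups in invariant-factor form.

Answer: M ≅ ℤ^1 ⊕ ℤ/5

Derivation:
rank_ℚ(R)=1; free=2−1=1
SNF(R) diag = [5] → torsion [5]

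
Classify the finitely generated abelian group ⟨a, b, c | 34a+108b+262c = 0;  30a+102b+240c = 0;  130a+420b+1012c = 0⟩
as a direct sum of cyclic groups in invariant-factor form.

rank_ℚ(R)=3; free=3−3=0
SNF(R) diag = [2, 6, 18] → torsion [2, 6, 18]

Answer: M ≅ ℤ/2 ⊕ ℤ/6 ⊕ ℤ/18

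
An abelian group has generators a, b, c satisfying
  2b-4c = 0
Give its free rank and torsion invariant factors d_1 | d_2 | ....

Answer: M ≅ ℤ^2 ⊕ ℤ/2

Derivation:
rank_ℚ(R)=1; free=3−1=2
SNF(R) diag = [2] → torsion [2]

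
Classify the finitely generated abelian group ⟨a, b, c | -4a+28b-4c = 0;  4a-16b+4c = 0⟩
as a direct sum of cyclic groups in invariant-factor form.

Answer: M ≅ ℤ^1 ⊕ ℤ/4 ⊕ ℤ/12

Derivation:
rank_ℚ(R)=2; free=3−2=1
SNF(R) diag = [4, 12] → torsion [4, 12]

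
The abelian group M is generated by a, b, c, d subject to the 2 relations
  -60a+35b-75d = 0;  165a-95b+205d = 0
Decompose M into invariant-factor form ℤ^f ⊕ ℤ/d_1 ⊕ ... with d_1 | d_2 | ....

Answer: M ≅ ℤ^2 ⊕ ℤ/5 ⊕ ℤ/5

Derivation:
rank_ℚ(R)=2; free=4−2=2
SNF(R) diag = [5, 5] → torsion [5, 5]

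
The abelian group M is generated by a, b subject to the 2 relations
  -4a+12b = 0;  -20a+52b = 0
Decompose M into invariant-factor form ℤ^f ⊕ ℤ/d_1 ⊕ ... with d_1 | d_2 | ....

rank_ℚ(R)=2; free=2−2=0
SNF(R) diag = [4, 8] → torsion [4, 8]

Answer: M ≅ ℤ/4 ⊕ ℤ/8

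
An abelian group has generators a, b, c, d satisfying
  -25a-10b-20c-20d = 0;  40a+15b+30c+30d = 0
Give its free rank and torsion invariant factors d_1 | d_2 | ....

rank_ℚ(R)=2; free=4−2=2
SNF(R) diag = [5, 5] → torsion [5, 5]

Answer: M ≅ ℤ^2 ⊕ ℤ/5 ⊕ ℤ/5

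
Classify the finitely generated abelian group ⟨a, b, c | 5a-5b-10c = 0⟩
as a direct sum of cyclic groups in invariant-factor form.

rank_ℚ(R)=1; free=3−1=2
SNF(R) diag = [5] → torsion [5]

Answer: M ≅ ℤ^2 ⊕ ℤ/5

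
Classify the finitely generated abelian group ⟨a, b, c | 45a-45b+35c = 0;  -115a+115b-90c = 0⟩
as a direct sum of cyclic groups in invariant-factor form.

rank_ℚ(R)=2; free=3−2=1
SNF(R) diag = [5, 5] → torsion [5, 5]

Answer: M ≅ ℤ^1 ⊕ ℤ/5 ⊕ ℤ/5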